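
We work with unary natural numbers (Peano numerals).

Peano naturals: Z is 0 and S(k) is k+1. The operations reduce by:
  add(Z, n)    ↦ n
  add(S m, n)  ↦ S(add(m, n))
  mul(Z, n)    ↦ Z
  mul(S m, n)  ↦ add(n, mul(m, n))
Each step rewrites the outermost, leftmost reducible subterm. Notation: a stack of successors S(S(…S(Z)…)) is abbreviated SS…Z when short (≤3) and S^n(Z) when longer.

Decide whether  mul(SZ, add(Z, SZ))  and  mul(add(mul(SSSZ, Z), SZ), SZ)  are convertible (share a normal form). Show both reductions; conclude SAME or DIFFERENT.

Term A:
  start: mul(SZ, add(Z, SZ))
  [1] add(add(Z, SZ), mul(Z, add(Z, SZ)))
  [2] add(SZ, mul(Z, add(Z, SZ)))
  [3] S(add(Z, mul(Z, add(Z, SZ))))
  [4] S(mul(Z, add(Z, SZ)))
  [5] SZ

Term B:
  start: mul(add(mul(SSSZ, Z), SZ), SZ)
  [1] mul(add(add(Z, mul(SSZ, Z)), SZ), SZ)
  [2] mul(add(mul(SSZ, Z), SZ), SZ)
  [3] mul(add(add(Z, mul(SZ, Z)), SZ), SZ)
  [4] mul(add(mul(SZ, Z), SZ), SZ)
  [5] mul(add(add(Z, mul(Z, Z)), SZ), SZ)
  [6] mul(add(mul(Z, Z), SZ), SZ)
  [7] mul(add(Z, SZ), SZ)
  [8] mul(SZ, SZ)
  [9] add(SZ, mul(Z, SZ))
  [10] S(add(Z, mul(Z, SZ)))
  [11] S(mul(Z, SZ))
  [12] SZ

Answer: SAME — A ⇓ SZ, B ⇓ SZ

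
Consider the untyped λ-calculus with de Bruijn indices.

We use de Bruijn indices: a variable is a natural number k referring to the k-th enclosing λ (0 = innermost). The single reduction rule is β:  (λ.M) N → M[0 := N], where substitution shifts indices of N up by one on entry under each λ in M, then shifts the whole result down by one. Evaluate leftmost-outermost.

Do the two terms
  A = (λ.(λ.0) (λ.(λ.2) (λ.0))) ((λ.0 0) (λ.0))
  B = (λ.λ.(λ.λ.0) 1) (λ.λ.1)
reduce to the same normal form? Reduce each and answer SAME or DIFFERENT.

Answer: SAME — A ⇓ λ.λ.0, B ⇓ λ.λ.0

Reduction:
Term A:
  start: (λ.(λ.0) (λ.(λ.2) (λ.0))) ((λ.0 0) (λ.0))
  →1  (λ.0) (λ.(λ.(λ.0 0) (λ.0)) (λ.0))
  →2  λ.(λ.(λ.0 0) (λ.0)) (λ.0)
  →3  λ.(λ.0 0) (λ.0)
  →4  λ.(λ.0) (λ.0)
  →5  λ.λ.0

Term B:
  start: (λ.λ.(λ.λ.0) 1) (λ.λ.1)
  →1  λ.(λ.λ.0) (λ.λ.1)
  →2  λ.λ.0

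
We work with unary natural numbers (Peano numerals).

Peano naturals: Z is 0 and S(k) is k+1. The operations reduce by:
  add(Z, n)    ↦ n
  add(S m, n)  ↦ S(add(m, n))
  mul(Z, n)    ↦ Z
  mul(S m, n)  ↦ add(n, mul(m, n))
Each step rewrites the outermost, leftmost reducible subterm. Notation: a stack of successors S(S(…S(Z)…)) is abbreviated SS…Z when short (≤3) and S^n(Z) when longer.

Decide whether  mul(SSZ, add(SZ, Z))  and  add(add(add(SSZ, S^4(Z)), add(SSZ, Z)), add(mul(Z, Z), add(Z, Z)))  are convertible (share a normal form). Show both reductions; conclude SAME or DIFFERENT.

Answer: DIFFERENT — A ⇓ SSZ, B ⇓ S^8(Z)

Derivation:
Term A:
  start: mul(SSZ, add(SZ, Z))
  [1] add(add(SZ, Z), mul(SZ, add(SZ, Z)))
  [2] add(S(add(Z, Z)), mul(SZ, add(SZ, Z)))
  [3] S(add(add(Z, Z), mul(SZ, add(SZ, Z))))
  [4] S(add(Z, mul(SZ, add(SZ, Z))))
  [5] S(mul(SZ, add(SZ, Z)))
  [6] S(add(add(SZ, Z), mul(Z, add(SZ, Z))))
  [7] S(add(S(add(Z, Z)), mul(Z, add(SZ, Z))))
  [8] S(S(add(add(Z, Z), mul(Z, add(SZ, Z)))))
  [9] S(S(add(Z, mul(Z, add(SZ, Z)))))
  [10] S(S(mul(Z, add(SZ, Z))))
  [11] SSZ

Term B:
  start: add(add(add(SSZ, S^4(Z)), add(SSZ, Z)), add(mul(Z, Z), add(Z, Z)))
  [1] add(add(S(add(SZ, S^4(Z))), add(SSZ, Z)), add(mul(Z, Z), add(Z, Z)))
  [2] add(S(add(add(SZ, S^4(Z)), add(SSZ, Z))), add(mul(Z, Z), add(Z, Z)))
  [3] S(add(add(add(SZ, S^4(Z)), add(SSZ, Z)), add(mul(Z, Z), add(Z, Z))))
  [4] S(add(add(S(add(Z, S^4(Z))), add(SSZ, Z)), add(mul(Z, Z), add(Z, Z))))
  [5] S(add(S(add(add(Z, S^4(Z)), add(SSZ, Z))), add(mul(Z, Z), add(Z, Z))))
  [6] S(S(add(add(add(Z, S^4(Z)), add(SSZ, Z)), add(mul(Z, Z), add(Z, Z)))))
  [7] S(S(add(add(S^4(Z), add(SSZ, Z)), add(mul(Z, Z), add(Z, Z)))))
  [8] S(S(add(S(add(SSSZ, add(SSZ, Z))), add(mul(Z, Z), add(Z, Z)))))
  [9] S(S(S(add(add(SSSZ, add(SSZ, Z)), add(mul(Z, Z), add(Z, Z))))))
  [10] S(S(S(add(S(add(SSZ, add(SSZ, Z))), add(mul(Z, Z), add(Z, Z))))))
  [11] S(S(S(S(add(add(SSZ, add(SSZ, Z)), add(mul(Z, Z), add(Z, Z)))))))
  [12] S(S(S(S(add(S(add(SZ, add(SSZ, Z))), add(mul(Z, Z), add(Z, Z)))))))
  [13] S(S(S(S(S(add(add(SZ, add(SSZ, Z)), add(mul(Z, Z), add(Z, Z))))))))
  [14] S(S(S(S(S(add(S(add(Z, add(SSZ, Z))), add(mul(Z, Z), add(Z, Z))))))))
  [15] S(S(S(S(S(S(add(add(Z, add(SSZ, Z)), add(mul(Z, Z), add(Z, Z)))))))))
  [16] S(S(S(S(S(S(add(add(SSZ, Z), add(mul(Z, Z), add(Z, Z)))))))))
  [17] S(S(S(S(S(S(add(S(add(SZ, Z)), add(mul(Z, Z), add(Z, Z)))))))))
  [18] S(S(S(S(S(S(S(add(add(SZ, Z), add(mul(Z, Z), add(Z, Z))))))))))
  [19] S(S(S(S(S(S(S(add(S(add(Z, Z)), add(mul(Z, Z), add(Z, Z))))))))))
  [20] S(S(S(S(S(S(S(S(add(add(Z, Z), add(mul(Z, Z), add(Z, Z)))))))))))
  [21] S(S(S(S(S(S(S(S(add(Z, add(mul(Z, Z), add(Z, Z)))))))))))
  [22] S(S(S(S(S(S(S(S(add(mul(Z, Z), add(Z, Z))))))))))
  [23] S(S(S(S(S(S(S(S(add(Z, add(Z, Z))))))))))
  [24] S(S(S(S(S(S(S(S(add(Z, Z)))))))))
  [25] S^8(Z)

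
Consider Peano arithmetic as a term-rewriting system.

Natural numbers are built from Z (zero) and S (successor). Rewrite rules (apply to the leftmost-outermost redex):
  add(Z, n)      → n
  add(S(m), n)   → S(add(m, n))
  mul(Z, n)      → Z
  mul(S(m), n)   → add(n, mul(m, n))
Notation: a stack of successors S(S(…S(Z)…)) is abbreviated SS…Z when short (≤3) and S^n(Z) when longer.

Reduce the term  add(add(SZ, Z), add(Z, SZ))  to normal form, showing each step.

Answer: normal form = SSZ  (in 5 steps)

Working:
  start: add(add(SZ, Z), add(Z, SZ))
  step 1: add(S(add(Z, Z)), add(Z, SZ))
  step 2: S(add(add(Z, Z), add(Z, SZ)))
  step 3: S(add(Z, add(Z, SZ)))
  step 4: S(add(Z, SZ))
  step 5: SSZ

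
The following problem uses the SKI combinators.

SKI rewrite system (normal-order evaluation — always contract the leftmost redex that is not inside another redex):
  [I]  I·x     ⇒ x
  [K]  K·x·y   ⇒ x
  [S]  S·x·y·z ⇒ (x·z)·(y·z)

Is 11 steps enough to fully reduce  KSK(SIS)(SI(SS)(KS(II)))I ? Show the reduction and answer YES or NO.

Answer: YES — reaches normal form SI(S(SSS)I) in 9 ≤ 11 steps

Working:
  start: KSK(SIS)(SI(SS)(KS(II)))I
  [1] S(SIS)(SI(SS)(KS(II)))I
  [2] SISI(SI(SS)(KS(II))I)
  [3] II(SI)(SI(SS)(KS(II))I)
  [4] I(SI)(SI(SS)(KS(II))I)
  [5] SI(SI(SS)(KS(II))I)
  [6] SI(I(KS(II))(SS(KS(II)))I)
  [7] SI(KS(II)(SS(KS(II)))I)
  [8] SI(S(SS(KS(II)))I)
  [9] SI(S(SSS)I)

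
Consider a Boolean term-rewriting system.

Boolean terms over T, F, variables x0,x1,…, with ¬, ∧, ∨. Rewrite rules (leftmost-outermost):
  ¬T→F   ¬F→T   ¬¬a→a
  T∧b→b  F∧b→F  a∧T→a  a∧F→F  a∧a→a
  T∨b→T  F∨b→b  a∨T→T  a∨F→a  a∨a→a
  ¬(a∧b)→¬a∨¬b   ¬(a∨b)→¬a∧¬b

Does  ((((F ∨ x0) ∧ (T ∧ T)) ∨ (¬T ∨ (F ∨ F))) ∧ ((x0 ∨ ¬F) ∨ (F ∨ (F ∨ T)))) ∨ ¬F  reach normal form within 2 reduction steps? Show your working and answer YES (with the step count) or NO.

Answer: NO — after 2 steps the term is (((x0 ∧ T) ∨ (¬T ∨ (F ∨ F))) ∧ ((x0 ∨ ¬F) ∨ (F ∨ (F ∨ T)))) ∨ ¬F, not yet normal

Reduction:
  start: ((((F ∨ x0) ∧ (T ∧ T)) ∨ (¬T ∨ (F ∨ F))) ∧ ((x0 ∨ ¬F) ∨ (F ∨ (F ∨ T)))) ∨ ¬F
  →1  (((x0 ∧ (T ∧ T)) ∨ (¬T ∨ (F ∨ F))) ∧ ((x0 ∨ ¬F) ∨ (F ∨ (F ∨ T)))) ∨ ¬F
  →2  (((x0 ∧ T) ∨ (¬T ∨ (F ∨ F))) ∧ ((x0 ∨ ¬F) ∨ (F ∨ (F ∨ T)))) ∨ ¬F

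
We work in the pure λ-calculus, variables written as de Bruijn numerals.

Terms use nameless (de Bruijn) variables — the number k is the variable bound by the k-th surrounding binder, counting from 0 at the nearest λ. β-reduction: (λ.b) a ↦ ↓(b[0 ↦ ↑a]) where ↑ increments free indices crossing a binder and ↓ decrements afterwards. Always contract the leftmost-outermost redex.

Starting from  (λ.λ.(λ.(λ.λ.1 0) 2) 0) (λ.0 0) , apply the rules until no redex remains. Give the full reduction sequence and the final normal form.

  start: (λ.λ.(λ.(λ.λ.1 0) 2) 0) (λ.0 0)
  →1  λ.(λ.(λ.λ.1 0) (λ.0 0)) 0
  →2  λ.(λ.λ.1 0) (λ.0 0)
  →3  λ.λ.(λ.0 0) 0
  →4  λ.λ.0 0

Answer: normal form = λ.λ.0 0  (in 4 steps)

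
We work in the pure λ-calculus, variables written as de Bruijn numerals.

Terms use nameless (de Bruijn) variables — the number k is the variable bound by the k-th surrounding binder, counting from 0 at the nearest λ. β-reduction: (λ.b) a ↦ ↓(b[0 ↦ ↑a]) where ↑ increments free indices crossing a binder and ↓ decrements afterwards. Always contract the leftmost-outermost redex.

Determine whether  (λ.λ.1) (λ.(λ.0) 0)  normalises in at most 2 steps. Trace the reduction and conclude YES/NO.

Answer: YES — reaches normal form λ.λ.0 in 2 ≤ 2 steps

Reduction:
  start: (λ.λ.1) (λ.(λ.0) 0)
  [1] λ.λ.(λ.0) 0
  [2] λ.λ.0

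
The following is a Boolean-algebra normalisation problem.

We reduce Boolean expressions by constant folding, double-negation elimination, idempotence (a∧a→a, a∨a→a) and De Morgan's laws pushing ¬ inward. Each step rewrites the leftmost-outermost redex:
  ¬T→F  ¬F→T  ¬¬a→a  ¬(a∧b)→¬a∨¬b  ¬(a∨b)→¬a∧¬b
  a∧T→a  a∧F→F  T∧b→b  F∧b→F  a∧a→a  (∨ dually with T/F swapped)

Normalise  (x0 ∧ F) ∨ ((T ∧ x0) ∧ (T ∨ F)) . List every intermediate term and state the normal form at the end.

Answer: normal form = x0  (in 5 steps)

Working:
  start: (x0 ∧ F) ∨ ((T ∧ x0) ∧ (T ∨ F))
  step 1: F ∨ ((T ∧ x0) ∧ (T ∨ F))
  step 2: (T ∧ x0) ∧ (T ∨ F)
  step 3: x0 ∧ (T ∨ F)
  step 4: x0 ∧ T
  step 5: x0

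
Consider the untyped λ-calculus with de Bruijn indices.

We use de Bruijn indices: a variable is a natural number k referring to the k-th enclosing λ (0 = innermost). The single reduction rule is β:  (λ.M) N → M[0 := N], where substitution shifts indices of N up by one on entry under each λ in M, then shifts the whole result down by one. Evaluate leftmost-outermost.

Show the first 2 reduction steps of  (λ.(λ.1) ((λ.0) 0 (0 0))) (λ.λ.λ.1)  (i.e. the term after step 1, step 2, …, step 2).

Answer: after 2 steps: λ.λ.λ.1

Derivation:
  start: (λ.(λ.1) ((λ.0) 0 (0 0))) (λ.λ.λ.1)
  step 1: (λ.λ.λ.λ.1) ((λ.0) (λ.λ.λ.1) ((λ.λ.λ.1) (λ.λ.λ.1)))
  step 2: λ.λ.λ.1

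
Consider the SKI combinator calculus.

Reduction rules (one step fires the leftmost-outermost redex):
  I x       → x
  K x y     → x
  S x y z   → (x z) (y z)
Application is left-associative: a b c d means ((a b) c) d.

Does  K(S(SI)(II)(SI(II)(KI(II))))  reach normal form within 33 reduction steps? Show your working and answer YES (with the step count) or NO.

  start: K(S(SI)(II)(SI(II)(KI(II))))
  [1] K(SI(SI(II)(KI(II)))(II(SI(II)(KI(II)))))
  [2] K(I(II(SI(II)(KI(II))))(SI(II)(KI(II))(II(SI(II)(KI(II))))))
  [3] K(II(SI(II)(KI(II)))(SI(II)(KI(II))(II(SI(II)(KI(II))))))
  [4] K(I(SI(II)(KI(II)))(SI(II)(KI(II))(II(SI(II)(KI(II))))))
  [5] K(SI(II)(KI(II))(SI(II)(KI(II))(II(SI(II)(KI(II))))))
  [6] K(I(KI(II))(II(KI(II)))(SI(II)(KI(II))(II(SI(II)(KI(II))))))
  [7] K(KI(II)(II(KI(II)))(SI(II)(KI(II))(II(SI(II)(KI(II))))))
  [8] K(I(II(KI(II)))(SI(II)(KI(II))(II(SI(II)(KI(II))))))
  [9] K(II(KI(II))(SI(II)(KI(II))(II(SI(II)(KI(II))))))
  [10] K(I(KI(II))(SI(II)(KI(II))(II(SI(II)(KI(II))))))
  [11] K(KI(II)(SI(II)(KI(II))(II(SI(II)(KI(II))))))
  [12] K(I(SI(II)(KI(II))(II(SI(II)(KI(II))))))
  [13] K(SI(II)(KI(II))(II(SI(II)(KI(II)))))
  [14] K(I(KI(II))(II(KI(II)))(II(SI(II)(KI(II)))))
  [15] K(KI(II)(II(KI(II)))(II(SI(II)(KI(II)))))
  [16] K(I(II(KI(II)))(II(SI(II)(KI(II)))))
  [17] K(II(KI(II))(II(SI(II)(KI(II)))))
  [18] K(I(KI(II))(II(SI(II)(KI(II)))))
  [19] K(KI(II)(II(SI(II)(KI(II)))))
  [20] K(I(II(SI(II)(KI(II)))))
  [21] K(II(SI(II)(KI(II))))
  [22] K(I(SI(II)(KI(II))))
  [23] K(SI(II)(KI(II)))
  [24] K(I(KI(II))(II(KI(II))))
  [25] K(KI(II)(II(KI(II))))
  [26] K(I(II(KI(II))))
  [27] K(II(KI(II)))
  [28] K(I(KI(II)))
  [29] K(KI(II))
  [30] KI

Answer: YES — reaches normal form KI in 30 ≤ 33 steps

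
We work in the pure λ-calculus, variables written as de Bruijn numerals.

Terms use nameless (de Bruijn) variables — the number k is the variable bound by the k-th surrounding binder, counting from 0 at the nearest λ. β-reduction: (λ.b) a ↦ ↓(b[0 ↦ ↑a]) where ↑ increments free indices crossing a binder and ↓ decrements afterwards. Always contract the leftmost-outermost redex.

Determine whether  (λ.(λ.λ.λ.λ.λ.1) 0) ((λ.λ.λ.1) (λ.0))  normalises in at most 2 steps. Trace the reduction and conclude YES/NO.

Answer: YES — reaches normal form λ.λ.λ.λ.1 in 2 ≤ 2 steps

Derivation:
  start: (λ.(λ.λ.λ.λ.λ.1) 0) ((λ.λ.λ.1) (λ.0))
  [1] (λ.λ.λ.λ.λ.1) ((λ.λ.λ.1) (λ.0))
  [2] λ.λ.λ.λ.1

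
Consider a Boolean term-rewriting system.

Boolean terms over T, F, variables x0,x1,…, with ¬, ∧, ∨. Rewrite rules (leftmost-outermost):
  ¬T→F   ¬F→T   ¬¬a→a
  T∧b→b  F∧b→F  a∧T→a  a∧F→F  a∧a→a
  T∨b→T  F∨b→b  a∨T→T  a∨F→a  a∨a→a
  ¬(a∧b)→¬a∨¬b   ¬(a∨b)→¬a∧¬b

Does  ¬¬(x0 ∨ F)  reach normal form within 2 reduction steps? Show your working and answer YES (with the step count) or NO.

  start: ¬¬(x0 ∨ F)
  →1  x0 ∨ F
  →2  x0

Answer: YES — reaches normal form x0 in 2 ≤ 2 steps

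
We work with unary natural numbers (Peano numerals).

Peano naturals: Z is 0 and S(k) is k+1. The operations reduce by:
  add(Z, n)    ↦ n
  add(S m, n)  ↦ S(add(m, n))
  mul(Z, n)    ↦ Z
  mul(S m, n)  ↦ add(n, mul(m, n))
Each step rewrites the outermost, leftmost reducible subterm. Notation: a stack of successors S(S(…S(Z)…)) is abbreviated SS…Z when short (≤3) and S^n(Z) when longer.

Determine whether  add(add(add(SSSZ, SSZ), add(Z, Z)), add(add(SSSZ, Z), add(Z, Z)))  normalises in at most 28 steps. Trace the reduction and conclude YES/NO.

Answer: YES — reaches normal form S^8(Z) in 26 ≤ 28 steps

Derivation:
  start: add(add(add(SSSZ, SSZ), add(Z, Z)), add(add(SSSZ, Z), add(Z, Z)))
  [1] add(add(S(add(SSZ, SSZ)), add(Z, Z)), add(add(SSSZ, Z), add(Z, Z)))
  [2] add(S(add(add(SSZ, SSZ), add(Z, Z))), add(add(SSSZ, Z), add(Z, Z)))
  [3] S(add(add(add(SSZ, SSZ), add(Z, Z)), add(add(SSSZ, Z), add(Z, Z))))
  [4] S(add(add(S(add(SZ, SSZ)), add(Z, Z)), add(add(SSSZ, Z), add(Z, Z))))
  [5] S(add(S(add(add(SZ, SSZ), add(Z, Z))), add(add(SSSZ, Z), add(Z, Z))))
  [6] S(S(add(add(add(SZ, SSZ), add(Z, Z)), add(add(SSSZ, Z), add(Z, Z)))))
  [7] S(S(add(add(S(add(Z, SSZ)), add(Z, Z)), add(add(SSSZ, Z), add(Z, Z)))))
  [8] S(S(add(S(add(add(Z, SSZ), add(Z, Z))), add(add(SSSZ, Z), add(Z, Z)))))
  [9] S(S(S(add(add(add(Z, SSZ), add(Z, Z)), add(add(SSSZ, Z), add(Z, Z))))))
  [10] S(S(S(add(add(SSZ, add(Z, Z)), add(add(SSSZ, Z), add(Z, Z))))))
  [11] S(S(S(add(S(add(SZ, add(Z, Z))), add(add(SSSZ, Z), add(Z, Z))))))
  [12] S(S(S(S(add(add(SZ, add(Z, Z)), add(add(SSSZ, Z), add(Z, Z)))))))
  [13] S(S(S(S(add(S(add(Z, add(Z, Z))), add(add(SSSZ, Z), add(Z, Z)))))))
  [14] S(S(S(S(S(add(add(Z, add(Z, Z)), add(add(SSSZ, Z), add(Z, Z))))))))
  [15] S(S(S(S(S(add(add(Z, Z), add(add(SSSZ, Z), add(Z, Z))))))))
  [16] S(S(S(S(S(add(Z, add(add(SSSZ, Z), add(Z, Z))))))))
  [17] S(S(S(S(S(add(add(SSSZ, Z), add(Z, Z)))))))
  [18] S(S(S(S(S(add(S(add(SSZ, Z)), add(Z, Z)))))))
  [19] S(S(S(S(S(S(add(add(SSZ, Z), add(Z, Z))))))))
  [20] S(S(S(S(S(S(add(S(add(SZ, Z)), add(Z, Z))))))))
  [21] S(S(S(S(S(S(S(add(add(SZ, Z), add(Z, Z)))))))))
  [22] S(S(S(S(S(S(S(add(S(add(Z, Z)), add(Z, Z)))))))))
  [23] S(S(S(S(S(S(S(S(add(add(Z, Z), add(Z, Z))))))))))
  [24] S(S(S(S(S(S(S(S(add(Z, add(Z, Z))))))))))
  [25] S(S(S(S(S(S(S(S(add(Z, Z)))))))))
  [26] S^8(Z)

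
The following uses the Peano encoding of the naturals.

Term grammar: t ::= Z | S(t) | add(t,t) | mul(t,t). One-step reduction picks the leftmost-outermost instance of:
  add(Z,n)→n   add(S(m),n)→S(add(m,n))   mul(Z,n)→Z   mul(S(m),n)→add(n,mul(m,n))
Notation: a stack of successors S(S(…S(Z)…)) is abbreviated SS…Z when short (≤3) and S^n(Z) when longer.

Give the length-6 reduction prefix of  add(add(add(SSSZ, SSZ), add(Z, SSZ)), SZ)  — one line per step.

  start: add(add(add(SSSZ, SSZ), add(Z, SSZ)), SZ)
  [1] add(add(S(add(SSZ, SSZ)), add(Z, SSZ)), SZ)
  [2] add(S(add(add(SSZ, SSZ), add(Z, SSZ))), SZ)
  [3] S(add(add(add(SSZ, SSZ), add(Z, SSZ)), SZ))
  [4] S(add(add(S(add(SZ, SSZ)), add(Z, SSZ)), SZ))
  [5] S(add(S(add(add(SZ, SSZ), add(Z, SSZ))), SZ))
  [6] S(S(add(add(add(SZ, SSZ), add(Z, SSZ)), SZ)))

Answer: after 6 steps: S(S(add(add(add(SZ, SSZ), add(Z, SSZ)), SZ)))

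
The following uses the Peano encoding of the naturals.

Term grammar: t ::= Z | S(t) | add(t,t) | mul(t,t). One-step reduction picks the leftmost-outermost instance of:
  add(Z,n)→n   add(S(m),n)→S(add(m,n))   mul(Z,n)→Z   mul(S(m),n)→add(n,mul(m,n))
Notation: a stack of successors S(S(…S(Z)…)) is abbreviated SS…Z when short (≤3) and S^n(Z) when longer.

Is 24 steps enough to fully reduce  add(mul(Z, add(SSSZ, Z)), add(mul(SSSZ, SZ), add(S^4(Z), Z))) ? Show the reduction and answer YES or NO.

Answer: YES — reaches normal form S^7(Z) in 21 ≤ 24 steps

Reduction:
  start: add(mul(Z, add(SSSZ, Z)), add(mul(SSSZ, SZ), add(S^4(Z), Z)))
  step 1: add(Z, add(mul(SSSZ, SZ), add(S^4(Z), Z)))
  step 2: add(mul(SSSZ, SZ), add(S^4(Z), Z))
  step 3: add(add(SZ, mul(SSZ, SZ)), add(S^4(Z), Z))
  step 4: add(S(add(Z, mul(SSZ, SZ))), add(S^4(Z), Z))
  step 5: S(add(add(Z, mul(SSZ, SZ)), add(S^4(Z), Z)))
  step 6: S(add(mul(SSZ, SZ), add(S^4(Z), Z)))
  step 7: S(add(add(SZ, mul(SZ, SZ)), add(S^4(Z), Z)))
  step 8: S(add(S(add(Z, mul(SZ, SZ))), add(S^4(Z), Z)))
  step 9: S(S(add(add(Z, mul(SZ, SZ)), add(S^4(Z), Z))))
  step 10: S(S(add(mul(SZ, SZ), add(S^4(Z), Z))))
  step 11: S(S(add(add(SZ, mul(Z, SZ)), add(S^4(Z), Z))))
  step 12: S(S(add(S(add(Z, mul(Z, SZ))), add(S^4(Z), Z))))
  step 13: S(S(S(add(add(Z, mul(Z, SZ)), add(S^4(Z), Z)))))
  step 14: S(S(S(add(mul(Z, SZ), add(S^4(Z), Z)))))
  step 15: S(S(S(add(Z, add(S^4(Z), Z)))))
  step 16: S(S(S(add(S^4(Z), Z))))
  step 17: S(S(S(S(add(SSSZ, Z)))))
  step 18: S(S(S(S(S(add(SSZ, Z))))))
  step 19: S(S(S(S(S(S(add(SZ, Z)))))))
  step 20: S(S(S(S(S(S(S(add(Z, Z))))))))
  step 21: S^7(Z)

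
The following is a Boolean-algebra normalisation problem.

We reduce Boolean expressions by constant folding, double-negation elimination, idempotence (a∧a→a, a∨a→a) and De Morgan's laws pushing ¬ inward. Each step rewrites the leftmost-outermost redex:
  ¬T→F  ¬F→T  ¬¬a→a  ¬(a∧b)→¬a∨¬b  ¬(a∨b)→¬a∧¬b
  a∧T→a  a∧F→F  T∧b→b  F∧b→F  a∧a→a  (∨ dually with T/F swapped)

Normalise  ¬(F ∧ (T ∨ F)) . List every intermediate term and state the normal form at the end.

  start: ¬(F ∧ (T ∨ F))
  step 1: ¬F ∨ ¬(T ∨ F)
  step 2: T ∨ ¬(T ∨ F)
  step 3: T

Answer: normal form = T  (in 3 steps)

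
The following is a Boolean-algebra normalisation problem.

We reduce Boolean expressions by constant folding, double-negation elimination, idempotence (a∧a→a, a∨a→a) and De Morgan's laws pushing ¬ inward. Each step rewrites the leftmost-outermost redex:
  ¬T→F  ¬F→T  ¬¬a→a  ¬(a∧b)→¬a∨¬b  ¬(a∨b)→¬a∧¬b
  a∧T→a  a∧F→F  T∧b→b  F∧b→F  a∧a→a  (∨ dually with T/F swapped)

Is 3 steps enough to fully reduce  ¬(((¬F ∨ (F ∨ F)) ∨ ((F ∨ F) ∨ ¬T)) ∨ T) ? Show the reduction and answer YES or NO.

  start: ¬(((¬F ∨ (F ∨ F)) ∨ ((F ∨ F) ∨ ¬T)) ∨ T)
  →1  ¬((¬F ∨ (F ∨ F)) ∨ ((F ∨ F) ∨ ¬T)) ∧ ¬T
  →2  (¬(¬F ∨ (F ∨ F)) ∧ ¬((F ∨ F) ∨ ¬T)) ∧ ¬T
  →3  ((¬¬F ∧ ¬(F ∨ F)) ∧ ¬((F ∨ F) ∨ ¬T)) ∧ ¬T

Answer: NO — after 3 steps the term is ((¬¬F ∧ ¬(F ∨ F)) ∧ ¬((F ∨ F) ∨ ¬T)) ∧ ¬T, not yet normal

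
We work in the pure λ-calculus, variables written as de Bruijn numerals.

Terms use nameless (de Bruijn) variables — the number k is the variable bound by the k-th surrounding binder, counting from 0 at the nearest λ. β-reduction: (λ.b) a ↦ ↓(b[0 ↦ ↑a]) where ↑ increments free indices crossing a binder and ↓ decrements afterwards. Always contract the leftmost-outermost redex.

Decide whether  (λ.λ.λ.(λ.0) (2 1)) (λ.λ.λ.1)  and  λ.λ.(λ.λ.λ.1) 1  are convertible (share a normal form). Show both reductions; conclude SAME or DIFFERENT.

Term A:
  start: (λ.λ.λ.(λ.0) (2 1)) (λ.λ.λ.1)
  →1  λ.λ.(λ.0) ((λ.λ.λ.1) 1)
  →2  λ.λ.(λ.λ.λ.1) 1
  →3  λ.λ.λ.λ.1

Term B:
  start: λ.λ.(λ.λ.λ.1) 1
  →1  λ.λ.λ.λ.1

Answer: SAME — A ⇓ λ.λ.λ.λ.1, B ⇓ λ.λ.λ.λ.1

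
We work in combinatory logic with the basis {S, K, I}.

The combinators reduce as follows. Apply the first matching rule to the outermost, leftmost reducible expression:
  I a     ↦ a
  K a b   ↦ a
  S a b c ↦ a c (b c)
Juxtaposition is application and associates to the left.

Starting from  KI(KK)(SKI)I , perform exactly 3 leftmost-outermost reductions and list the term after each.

  start: KI(KK)(SKI)I
  →1  I(SKI)I
  →2  SKII
  →3  KI(II)

Answer: after 3 steps: KI(II)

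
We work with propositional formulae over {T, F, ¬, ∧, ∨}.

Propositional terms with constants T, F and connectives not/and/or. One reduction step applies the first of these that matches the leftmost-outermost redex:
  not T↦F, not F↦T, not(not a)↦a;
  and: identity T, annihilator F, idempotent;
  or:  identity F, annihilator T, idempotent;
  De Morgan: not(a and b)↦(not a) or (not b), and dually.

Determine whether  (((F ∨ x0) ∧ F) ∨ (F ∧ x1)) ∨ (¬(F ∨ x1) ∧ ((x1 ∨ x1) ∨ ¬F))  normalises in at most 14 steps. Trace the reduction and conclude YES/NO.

Answer: YES — reaches normal form ¬x1 in 11 ≤ 14 steps

Working:
  start: (((F ∨ x0) ∧ F) ∨ (F ∧ x1)) ∨ (¬(F ∨ x1) ∧ ((x1 ∨ x1) ∨ ¬F))
  →1  (F ∨ (F ∧ x1)) ∨ (¬(F ∨ x1) ∧ ((x1 ∨ x1) ∨ ¬F))
  →2  (F ∧ x1) ∨ (¬(F ∨ x1) ∧ ((x1 ∨ x1) ∨ ¬F))
  →3  F ∨ (¬(F ∨ x1) ∧ ((x1 ∨ x1) ∨ ¬F))
  →4  ¬(F ∨ x1) ∧ ((x1 ∨ x1) ∨ ¬F)
  →5  (¬F ∧ ¬x1) ∧ ((x1 ∨ x1) ∨ ¬F)
  →6  (T ∧ ¬x1) ∧ ((x1 ∨ x1) ∨ ¬F)
  →7  ¬x1 ∧ ((x1 ∨ x1) ∨ ¬F)
  →8  ¬x1 ∧ (x1 ∨ ¬F)
  →9  ¬x1 ∧ (x1 ∨ T)
  →10  ¬x1 ∧ T
  →11  ¬x1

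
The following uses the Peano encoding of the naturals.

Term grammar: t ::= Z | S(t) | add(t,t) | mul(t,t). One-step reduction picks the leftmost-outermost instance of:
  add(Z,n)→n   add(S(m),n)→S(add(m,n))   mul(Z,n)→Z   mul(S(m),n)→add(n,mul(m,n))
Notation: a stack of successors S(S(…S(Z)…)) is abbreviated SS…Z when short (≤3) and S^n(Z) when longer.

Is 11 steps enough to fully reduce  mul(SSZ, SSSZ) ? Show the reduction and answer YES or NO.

Answer: YES — reaches normal form S^6(Z) in 11 ≤ 11 steps

Working:
  start: mul(SSZ, SSSZ)
  [1] add(SSSZ, mul(SZ, SSSZ))
  [2] S(add(SSZ, mul(SZ, SSSZ)))
  [3] S(S(add(SZ, mul(SZ, SSSZ))))
  [4] S(S(S(add(Z, mul(SZ, SSSZ)))))
  [5] S(S(S(mul(SZ, SSSZ))))
  [6] S(S(S(add(SSSZ, mul(Z, SSSZ)))))
  [7] S(S(S(S(add(SSZ, mul(Z, SSSZ))))))
  [8] S(S(S(S(S(add(SZ, mul(Z, SSSZ)))))))
  [9] S(S(S(S(S(S(add(Z, mul(Z, SSSZ))))))))
  [10] S(S(S(S(S(S(mul(Z, SSSZ)))))))
  [11] S^6(Z)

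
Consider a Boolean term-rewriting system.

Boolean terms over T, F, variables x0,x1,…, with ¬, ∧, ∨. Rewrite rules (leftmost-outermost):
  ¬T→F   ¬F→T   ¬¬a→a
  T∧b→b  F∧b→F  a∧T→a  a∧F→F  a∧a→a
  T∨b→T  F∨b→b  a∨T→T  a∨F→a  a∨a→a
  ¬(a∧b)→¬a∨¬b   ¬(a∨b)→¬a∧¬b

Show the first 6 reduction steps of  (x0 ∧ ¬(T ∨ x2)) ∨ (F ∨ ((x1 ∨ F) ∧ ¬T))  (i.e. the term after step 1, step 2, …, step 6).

  start: (x0 ∧ ¬(T ∨ x2)) ∨ (F ∨ ((x1 ∨ F) ∧ ¬T))
  step 1: (x0 ∧ (¬T ∧ ¬x2)) ∨ (F ∨ ((x1 ∨ F) ∧ ¬T))
  step 2: (x0 ∧ (F ∧ ¬x2)) ∨ (F ∨ ((x1 ∨ F) ∧ ¬T))
  step 3: (x0 ∧ F) ∨ (F ∨ ((x1 ∨ F) ∧ ¬T))
  step 4: F ∨ (F ∨ ((x1 ∨ F) ∧ ¬T))
  step 5: F ∨ ((x1 ∨ F) ∧ ¬T)
  step 6: (x1 ∨ F) ∧ ¬T

Answer: after 6 steps: (x1 ∨ F) ∧ ¬T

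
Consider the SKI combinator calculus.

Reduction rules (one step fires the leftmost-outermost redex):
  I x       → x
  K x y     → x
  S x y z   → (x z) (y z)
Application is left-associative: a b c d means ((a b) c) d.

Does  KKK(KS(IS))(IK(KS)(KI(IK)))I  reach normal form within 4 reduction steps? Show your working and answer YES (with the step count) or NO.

  start: KKK(KS(IS))(IK(KS)(KI(IK)))I
  step 1: K(KS(IS))(IK(KS)(KI(IK)))I
  step 2: KS(IS)I
  step 3: SI

Answer: YES — reaches normal form SI in 3 ≤ 4 steps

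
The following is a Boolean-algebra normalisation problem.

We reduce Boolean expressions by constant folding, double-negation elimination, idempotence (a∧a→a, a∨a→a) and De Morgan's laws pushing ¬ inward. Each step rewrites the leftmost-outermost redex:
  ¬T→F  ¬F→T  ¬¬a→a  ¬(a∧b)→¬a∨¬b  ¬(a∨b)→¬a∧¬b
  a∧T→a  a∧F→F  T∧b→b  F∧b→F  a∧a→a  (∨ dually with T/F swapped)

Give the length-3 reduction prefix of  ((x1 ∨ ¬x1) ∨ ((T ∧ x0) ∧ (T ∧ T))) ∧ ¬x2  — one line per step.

  start: ((x1 ∨ ¬x1) ∨ ((T ∧ x0) ∧ (T ∧ T))) ∧ ¬x2
  →1  ((x1 ∨ ¬x1) ∨ (x0 ∧ (T ∧ T))) ∧ ¬x2
  →2  ((x1 ∨ ¬x1) ∨ (x0 ∧ T)) ∧ ¬x2
  →3  ((x1 ∨ ¬x1) ∨ x0) ∧ ¬x2

Answer: after 3 steps: ((x1 ∨ ¬x1) ∨ x0) ∧ ¬x2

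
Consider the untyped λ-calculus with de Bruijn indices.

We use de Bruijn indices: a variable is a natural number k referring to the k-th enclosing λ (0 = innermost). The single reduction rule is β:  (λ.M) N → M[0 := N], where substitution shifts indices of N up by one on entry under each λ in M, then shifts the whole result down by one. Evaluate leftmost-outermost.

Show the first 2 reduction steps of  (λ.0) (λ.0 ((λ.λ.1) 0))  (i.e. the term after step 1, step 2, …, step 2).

Answer: after 2 steps: λ.0 (λ.1)

Working:
  start: (λ.0) (λ.0 ((λ.λ.1) 0))
  step 1: λ.0 ((λ.λ.1) 0)
  step 2: λ.0 (λ.1)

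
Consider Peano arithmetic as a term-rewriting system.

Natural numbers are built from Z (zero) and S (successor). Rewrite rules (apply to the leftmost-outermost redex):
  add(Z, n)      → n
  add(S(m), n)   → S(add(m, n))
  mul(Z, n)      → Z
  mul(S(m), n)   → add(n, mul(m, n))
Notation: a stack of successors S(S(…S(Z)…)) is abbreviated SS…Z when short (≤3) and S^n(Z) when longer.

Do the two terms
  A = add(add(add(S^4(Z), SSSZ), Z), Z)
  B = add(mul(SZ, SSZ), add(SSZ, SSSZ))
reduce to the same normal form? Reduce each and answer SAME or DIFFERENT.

Answer: SAME — A ⇓ S^7(Z), B ⇓ S^7(Z)

Reduction:
Term A:
  start: add(add(add(S^4(Z), SSSZ), Z), Z)
  [1] add(add(S(add(SSSZ, SSSZ)), Z), Z)
  [2] add(S(add(add(SSSZ, SSSZ), Z)), Z)
  [3] S(add(add(add(SSSZ, SSSZ), Z), Z))
  [4] S(add(add(S(add(SSZ, SSSZ)), Z), Z))
  [5] S(add(S(add(add(SSZ, SSSZ), Z)), Z))
  [6] S(S(add(add(add(SSZ, SSSZ), Z), Z)))
  [7] S(S(add(add(S(add(SZ, SSSZ)), Z), Z)))
  [8] S(S(add(S(add(add(SZ, SSSZ), Z)), Z)))
  [9] S(S(S(add(add(add(SZ, SSSZ), Z), Z))))
  [10] S(S(S(add(add(S(add(Z, SSSZ)), Z), Z))))
  [11] S(S(S(add(S(add(add(Z, SSSZ), Z)), Z))))
  [12] S(S(S(S(add(add(add(Z, SSSZ), Z), Z)))))
  [13] S(S(S(S(add(add(SSSZ, Z), Z)))))
  [14] S(S(S(S(add(S(add(SSZ, Z)), Z)))))
  [15] S(S(S(S(S(add(add(SSZ, Z), Z))))))
  [16] S(S(S(S(S(add(S(add(SZ, Z)), Z))))))
  [17] S(S(S(S(S(S(add(add(SZ, Z), Z)))))))
  [18] S(S(S(S(S(S(add(S(add(Z, Z)), Z)))))))
  [19] S(S(S(S(S(S(S(add(add(Z, Z), Z))))))))
  [20] S(S(S(S(S(S(S(add(Z, Z))))))))
  [21] S^7(Z)

Term B:
  start: add(mul(SZ, SSZ), add(SSZ, SSSZ))
  [1] add(add(SSZ, mul(Z, SSZ)), add(SSZ, SSSZ))
  [2] add(S(add(SZ, mul(Z, SSZ))), add(SSZ, SSSZ))
  [3] S(add(add(SZ, mul(Z, SSZ)), add(SSZ, SSSZ)))
  [4] S(add(S(add(Z, mul(Z, SSZ))), add(SSZ, SSSZ)))
  [5] S(S(add(add(Z, mul(Z, SSZ)), add(SSZ, SSSZ))))
  [6] S(S(add(mul(Z, SSZ), add(SSZ, SSSZ))))
  [7] S(S(add(Z, add(SSZ, SSSZ))))
  [8] S(S(add(SSZ, SSSZ)))
  [9] S(S(S(add(SZ, SSSZ))))
  [10] S(S(S(S(add(Z, SSSZ)))))
  [11] S^7(Z)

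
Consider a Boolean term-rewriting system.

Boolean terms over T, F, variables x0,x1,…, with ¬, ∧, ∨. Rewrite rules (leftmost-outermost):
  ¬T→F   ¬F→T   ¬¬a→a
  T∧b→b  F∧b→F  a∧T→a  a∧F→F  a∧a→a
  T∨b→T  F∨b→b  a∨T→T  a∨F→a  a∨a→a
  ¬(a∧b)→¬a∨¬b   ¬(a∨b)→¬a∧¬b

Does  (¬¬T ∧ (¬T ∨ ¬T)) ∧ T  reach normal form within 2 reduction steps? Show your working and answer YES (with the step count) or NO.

  start: (¬¬T ∧ (¬T ∨ ¬T)) ∧ T
  [1] ¬¬T ∧ (¬T ∨ ¬T)
  [2] T ∧ (¬T ∨ ¬T)

Answer: NO — after 2 steps the term is T ∧ (¬T ∨ ¬T), not yet normal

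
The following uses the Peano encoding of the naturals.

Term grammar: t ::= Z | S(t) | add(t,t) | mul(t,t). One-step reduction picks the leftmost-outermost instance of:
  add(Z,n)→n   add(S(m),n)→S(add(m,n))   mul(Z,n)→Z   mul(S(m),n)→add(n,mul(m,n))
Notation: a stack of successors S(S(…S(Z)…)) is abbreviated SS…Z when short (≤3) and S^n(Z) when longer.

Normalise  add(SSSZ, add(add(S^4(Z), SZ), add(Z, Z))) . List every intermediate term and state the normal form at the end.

  start: add(SSSZ, add(add(S^4(Z), SZ), add(Z, Z)))
  step 1: S(add(SSZ, add(add(S^4(Z), SZ), add(Z, Z))))
  step 2: S(S(add(SZ, add(add(S^4(Z), SZ), add(Z, Z)))))
  step 3: S(S(S(add(Z, add(add(S^4(Z), SZ), add(Z, Z))))))
  step 4: S(S(S(add(add(S^4(Z), SZ), add(Z, Z)))))
  step 5: S(S(S(add(S(add(SSSZ, SZ)), add(Z, Z)))))
  step 6: S(S(S(S(add(add(SSSZ, SZ), add(Z, Z))))))
  step 7: S(S(S(S(add(S(add(SSZ, SZ)), add(Z, Z))))))
  step 8: S(S(S(S(S(add(add(SSZ, SZ), add(Z, Z)))))))
  step 9: S(S(S(S(S(add(S(add(SZ, SZ)), add(Z, Z)))))))
  step 10: S(S(S(S(S(S(add(add(SZ, SZ), add(Z, Z))))))))
  step 11: S(S(S(S(S(S(add(S(add(Z, SZ)), add(Z, Z))))))))
  step 12: S(S(S(S(S(S(S(add(add(Z, SZ), add(Z, Z)))))))))
  step 13: S(S(S(S(S(S(S(add(SZ, add(Z, Z)))))))))
  step 14: S(S(S(S(S(S(S(S(add(Z, add(Z, Z))))))))))
  step 15: S(S(S(S(S(S(S(S(add(Z, Z)))))))))
  step 16: S^8(Z)

Answer: normal form = S^8(Z)  (in 16 steps)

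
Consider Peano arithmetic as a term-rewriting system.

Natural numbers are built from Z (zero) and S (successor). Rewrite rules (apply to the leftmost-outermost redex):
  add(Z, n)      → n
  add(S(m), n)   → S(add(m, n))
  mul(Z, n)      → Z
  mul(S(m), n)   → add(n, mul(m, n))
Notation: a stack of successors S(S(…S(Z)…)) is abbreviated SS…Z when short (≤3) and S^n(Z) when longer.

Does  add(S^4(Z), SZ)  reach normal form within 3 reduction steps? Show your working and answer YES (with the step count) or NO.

  start: add(S^4(Z), SZ)
  step 1: S(add(SSSZ, SZ))
  step 2: S(S(add(SSZ, SZ)))
  step 3: S(S(S(add(SZ, SZ))))

Answer: NO — after 3 steps the term is S(S(S(add(SZ, SZ)))), not yet normal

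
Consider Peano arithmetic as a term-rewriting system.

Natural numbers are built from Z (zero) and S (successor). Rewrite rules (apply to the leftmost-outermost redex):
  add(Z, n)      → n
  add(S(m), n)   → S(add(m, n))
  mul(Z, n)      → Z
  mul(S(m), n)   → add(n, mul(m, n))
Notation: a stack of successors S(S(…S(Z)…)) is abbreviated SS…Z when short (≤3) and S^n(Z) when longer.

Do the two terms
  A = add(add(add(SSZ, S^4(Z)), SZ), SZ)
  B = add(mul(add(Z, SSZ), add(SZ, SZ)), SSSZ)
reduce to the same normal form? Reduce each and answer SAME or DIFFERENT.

Term A:
  start: add(add(add(SSZ, S^4(Z)), SZ), SZ)
  →1  add(add(S(add(SZ, S^4(Z))), SZ), SZ)
  →2  add(S(add(add(SZ, S^4(Z)), SZ)), SZ)
  →3  S(add(add(add(SZ, S^4(Z)), SZ), SZ))
  →4  S(add(add(S(add(Z, S^4(Z))), SZ), SZ))
  →5  S(add(S(add(add(Z, S^4(Z)), SZ)), SZ))
  →6  S(S(add(add(add(Z, S^4(Z)), SZ), SZ)))
  →7  S(S(add(add(S^4(Z), SZ), SZ)))
  →8  S(S(add(S(add(SSSZ, SZ)), SZ)))
  →9  S(S(S(add(add(SSSZ, SZ), SZ))))
  →10  S(S(S(add(S(add(SSZ, SZ)), SZ))))
  →11  S(S(S(S(add(add(SSZ, SZ), SZ)))))
  →12  S(S(S(S(add(S(add(SZ, SZ)), SZ)))))
  →13  S(S(S(S(S(add(add(SZ, SZ), SZ))))))
  →14  S(S(S(S(S(add(S(add(Z, SZ)), SZ))))))
  →15  S(S(S(S(S(S(add(add(Z, SZ), SZ)))))))
  →16  S(S(S(S(S(S(add(SZ, SZ)))))))
  →17  S(S(S(S(S(S(S(add(Z, SZ))))))))
  →18  S^8(Z)

Term B:
  start: add(mul(add(Z, SSZ), add(SZ, SZ)), SSSZ)
  →1  add(mul(SSZ, add(SZ, SZ)), SSSZ)
  →2  add(add(add(SZ, SZ), mul(SZ, add(SZ, SZ))), SSSZ)
  →3  add(add(S(add(Z, SZ)), mul(SZ, add(SZ, SZ))), SSSZ)
  →4  add(S(add(add(Z, SZ), mul(SZ, add(SZ, SZ)))), SSSZ)
  →5  S(add(add(add(Z, SZ), mul(SZ, add(SZ, SZ))), SSSZ))
  →6  S(add(add(SZ, mul(SZ, add(SZ, SZ))), SSSZ))
  →7  S(add(S(add(Z, mul(SZ, add(SZ, SZ)))), SSSZ))
  →8  S(S(add(add(Z, mul(SZ, add(SZ, SZ))), SSSZ)))
  →9  S(S(add(mul(SZ, add(SZ, SZ)), SSSZ)))
  →10  S(S(add(add(add(SZ, SZ), mul(Z, add(SZ, SZ))), SSSZ)))
  →11  S(S(add(add(S(add(Z, SZ)), mul(Z, add(SZ, SZ))), SSSZ)))
  →12  S(S(add(S(add(add(Z, SZ), mul(Z, add(SZ, SZ)))), SSSZ)))
  →13  S(S(S(add(add(add(Z, SZ), mul(Z, add(SZ, SZ))), SSSZ))))
  →14  S(S(S(add(add(SZ, mul(Z, add(SZ, SZ))), SSSZ))))
  →15  S(S(S(add(S(add(Z, mul(Z, add(SZ, SZ)))), SSSZ))))
  →16  S(S(S(S(add(add(Z, mul(Z, add(SZ, SZ))), SSSZ)))))
  →17  S(S(S(S(add(mul(Z, add(SZ, SZ)), SSSZ)))))
  →18  S(S(S(S(add(Z, SSSZ)))))
  →19  S^7(Z)

Answer: DIFFERENT — A ⇓ S^8(Z), B ⇓ S^7(Z)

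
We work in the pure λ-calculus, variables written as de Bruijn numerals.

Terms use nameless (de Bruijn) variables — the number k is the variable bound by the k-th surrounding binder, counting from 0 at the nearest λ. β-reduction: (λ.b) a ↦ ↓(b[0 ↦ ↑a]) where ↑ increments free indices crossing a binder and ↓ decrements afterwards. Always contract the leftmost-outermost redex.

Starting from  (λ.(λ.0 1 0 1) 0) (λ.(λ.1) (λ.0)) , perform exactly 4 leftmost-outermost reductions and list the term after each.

  start: (λ.(λ.0 1 0 1) 0) (λ.(λ.1) (λ.0))
  →1  (λ.0 (λ.(λ.1) (λ.0)) 0 (λ.(λ.1) (λ.0))) (λ.(λ.1) (λ.0))
  →2  (λ.(λ.1) (λ.0)) (λ.(λ.1) (λ.0)) (λ.(λ.1) (λ.0)) (λ.(λ.1) (λ.0))
  →3  (λ.λ.(λ.1) (λ.0)) (λ.0) (λ.(λ.1) (λ.0)) (λ.(λ.1) (λ.0))
  →4  (λ.(λ.1) (λ.0)) (λ.(λ.1) (λ.0)) (λ.(λ.1) (λ.0))

Answer: after 4 steps: (λ.(λ.1) (λ.0)) (λ.(λ.1) (λ.0)) (λ.(λ.1) (λ.0))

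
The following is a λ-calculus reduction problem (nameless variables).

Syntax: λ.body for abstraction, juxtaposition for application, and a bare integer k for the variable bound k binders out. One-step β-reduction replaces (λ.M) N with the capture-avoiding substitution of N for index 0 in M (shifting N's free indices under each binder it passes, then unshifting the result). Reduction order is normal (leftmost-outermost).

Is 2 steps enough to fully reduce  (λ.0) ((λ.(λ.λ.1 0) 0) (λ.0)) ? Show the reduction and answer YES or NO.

Answer: NO — after 2 steps the term is (λ.λ.1 0) (λ.0), not yet normal

Reduction:
  start: (λ.0) ((λ.(λ.λ.1 0) 0) (λ.0))
  [1] (λ.(λ.λ.1 0) 0) (λ.0)
  [2] (λ.λ.1 0) (λ.0)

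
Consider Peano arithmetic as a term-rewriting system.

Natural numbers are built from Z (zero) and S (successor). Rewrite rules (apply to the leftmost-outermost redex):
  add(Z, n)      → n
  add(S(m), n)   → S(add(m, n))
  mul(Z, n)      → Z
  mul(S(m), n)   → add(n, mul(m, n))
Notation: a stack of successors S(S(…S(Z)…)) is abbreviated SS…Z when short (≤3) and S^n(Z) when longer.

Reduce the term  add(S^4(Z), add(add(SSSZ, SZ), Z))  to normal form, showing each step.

Answer: normal form = S^8(Z)  (in 14 steps)

Reduction:
  start: add(S^4(Z), add(add(SSSZ, SZ), Z))
  [1] S(add(SSSZ, add(add(SSSZ, SZ), Z)))
  [2] S(S(add(SSZ, add(add(SSSZ, SZ), Z))))
  [3] S(S(S(add(SZ, add(add(SSSZ, SZ), Z)))))
  [4] S(S(S(S(add(Z, add(add(SSSZ, SZ), Z))))))
  [5] S(S(S(S(add(add(SSSZ, SZ), Z)))))
  [6] S(S(S(S(add(S(add(SSZ, SZ)), Z)))))
  [7] S(S(S(S(S(add(add(SSZ, SZ), Z))))))
  [8] S(S(S(S(S(add(S(add(SZ, SZ)), Z))))))
  [9] S(S(S(S(S(S(add(add(SZ, SZ), Z)))))))
  [10] S(S(S(S(S(S(add(S(add(Z, SZ)), Z)))))))
  [11] S(S(S(S(S(S(S(add(add(Z, SZ), Z))))))))
  [12] S(S(S(S(S(S(S(add(SZ, Z))))))))
  [13] S(S(S(S(S(S(S(S(add(Z, Z)))))))))
  [14] S^8(Z)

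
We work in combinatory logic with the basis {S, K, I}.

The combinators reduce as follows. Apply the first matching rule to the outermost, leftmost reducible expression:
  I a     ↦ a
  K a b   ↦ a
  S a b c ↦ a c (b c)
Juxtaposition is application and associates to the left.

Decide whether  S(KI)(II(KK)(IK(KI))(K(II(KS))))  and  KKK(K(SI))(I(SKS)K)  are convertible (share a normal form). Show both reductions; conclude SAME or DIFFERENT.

Answer: DIFFERENT — A ⇓ S(KI)(K(K(KS))), B ⇓ K(SI)

Working:
Term A:
  start: S(KI)(II(KK)(IK(KI))(K(II(KS))))
  step 1: S(KI)(I(KK)(IK(KI))(K(II(KS))))
  step 2: S(KI)(KK(IK(KI))(K(II(KS))))
  step 3: S(KI)(K(K(II(KS))))
  step 4: S(KI)(K(K(I(KS))))
  step 5: S(KI)(K(K(KS)))

Term B:
  start: KKK(K(SI))(I(SKS)K)
  step 1: K(K(SI))(I(SKS)K)
  step 2: K(SI)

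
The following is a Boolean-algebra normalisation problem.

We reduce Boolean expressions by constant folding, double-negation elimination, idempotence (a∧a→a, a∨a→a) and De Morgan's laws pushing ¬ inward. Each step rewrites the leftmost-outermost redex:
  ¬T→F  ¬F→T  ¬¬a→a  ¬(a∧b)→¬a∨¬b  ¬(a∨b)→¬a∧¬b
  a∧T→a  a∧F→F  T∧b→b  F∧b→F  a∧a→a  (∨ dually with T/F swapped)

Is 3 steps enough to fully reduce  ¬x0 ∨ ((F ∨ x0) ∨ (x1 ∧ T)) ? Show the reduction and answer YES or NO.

Answer: YES — reaches normal form ¬x0 ∨ (x0 ∨ x1) in 2 ≤ 3 steps

Reduction:
  start: ¬x0 ∨ ((F ∨ x0) ∨ (x1 ∧ T))
  →1  ¬x0 ∨ (x0 ∨ (x1 ∧ T))
  →2  ¬x0 ∨ (x0 ∨ x1)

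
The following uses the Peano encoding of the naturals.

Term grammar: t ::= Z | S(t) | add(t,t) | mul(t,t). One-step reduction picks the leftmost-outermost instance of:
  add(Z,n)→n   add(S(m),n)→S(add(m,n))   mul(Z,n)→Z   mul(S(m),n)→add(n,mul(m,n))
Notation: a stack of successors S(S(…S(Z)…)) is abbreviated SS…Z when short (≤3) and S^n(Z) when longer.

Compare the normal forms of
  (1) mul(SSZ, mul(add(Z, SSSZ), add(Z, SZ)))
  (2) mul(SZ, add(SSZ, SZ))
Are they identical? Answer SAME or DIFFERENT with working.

Answer: DIFFERENT — A ⇓ S^6(Z), B ⇓ SSSZ

Working:
Term A:
  start: mul(SSZ, mul(add(Z, SSSZ), add(Z, SZ)))
  step 1: add(mul(add(Z, SSSZ), add(Z, SZ)), mul(SZ, mul(add(Z, SSSZ), add(Z, SZ))))
  step 2: add(mul(SSSZ, add(Z, SZ)), mul(SZ, mul(add(Z, SSSZ), add(Z, SZ))))
  step 3: add(add(add(Z, SZ), mul(SSZ, add(Z, SZ))), mul(SZ, mul(add(Z, SSSZ), add(Z, SZ))))
  step 4: add(add(SZ, mul(SSZ, add(Z, SZ))), mul(SZ, mul(add(Z, SSSZ), add(Z, SZ))))
  step 5: add(S(add(Z, mul(SSZ, add(Z, SZ)))), mul(SZ, mul(add(Z, SSSZ), add(Z, SZ))))
  step 6: S(add(add(Z, mul(SSZ, add(Z, SZ))), mul(SZ, mul(add(Z, SSSZ), add(Z, SZ)))))
  step 7: S(add(mul(SSZ, add(Z, SZ)), mul(SZ, mul(add(Z, SSSZ), add(Z, SZ)))))
  step 8: S(add(add(add(Z, SZ), mul(SZ, add(Z, SZ))), mul(SZ, mul(add(Z, SSSZ), add(Z, SZ)))))
  step 9: S(add(add(SZ, mul(SZ, add(Z, SZ))), mul(SZ, mul(add(Z, SSSZ), add(Z, SZ)))))
  step 10: S(add(S(add(Z, mul(SZ, add(Z, SZ)))), mul(SZ, mul(add(Z, SSSZ), add(Z, SZ)))))
  step 11: S(S(add(add(Z, mul(SZ, add(Z, SZ))), mul(SZ, mul(add(Z, SSSZ), add(Z, SZ))))))
  step 12: S(S(add(mul(SZ, add(Z, SZ)), mul(SZ, mul(add(Z, SSSZ), add(Z, SZ))))))
  step 13: S(S(add(add(add(Z, SZ), mul(Z, add(Z, SZ))), mul(SZ, mul(add(Z, SSSZ), add(Z, SZ))))))
  step 14: S(S(add(add(SZ, mul(Z, add(Z, SZ))), mul(SZ, mul(add(Z, SSSZ), add(Z, SZ))))))
  step 15: S(S(add(S(add(Z, mul(Z, add(Z, SZ)))), mul(SZ, mul(add(Z, SSSZ), add(Z, SZ))))))
  step 16: S(S(S(add(add(Z, mul(Z, add(Z, SZ))), mul(SZ, mul(add(Z, SSSZ), add(Z, SZ)))))))
  step 17: S(S(S(add(mul(Z, add(Z, SZ)), mul(SZ, mul(add(Z, SSSZ), add(Z, SZ)))))))
  step 18: S(S(S(add(Z, mul(SZ, mul(add(Z, SSSZ), add(Z, SZ)))))))
  step 19: S(S(S(mul(SZ, mul(add(Z, SSSZ), add(Z, SZ))))))
  step 20: S(S(S(add(mul(add(Z, SSSZ), add(Z, SZ)), mul(Z, mul(add(Z, SSSZ), add(Z, SZ)))))))
  step 21: S(S(S(add(mul(SSSZ, add(Z, SZ)), mul(Z, mul(add(Z, SSSZ), add(Z, SZ)))))))
  step 22: S(S(S(add(add(add(Z, SZ), mul(SSZ, add(Z, SZ))), mul(Z, mul(add(Z, SSSZ), add(Z, SZ)))))))
  step 23: S(S(S(add(add(SZ, mul(SSZ, add(Z, SZ))), mul(Z, mul(add(Z, SSSZ), add(Z, SZ)))))))
  step 24: S(S(S(add(S(add(Z, mul(SSZ, add(Z, SZ)))), mul(Z, mul(add(Z, SSSZ), add(Z, SZ)))))))
  step 25: S(S(S(S(add(add(Z, mul(SSZ, add(Z, SZ))), mul(Z, mul(add(Z, SSSZ), add(Z, SZ))))))))
  step 26: S(S(S(S(add(mul(SSZ, add(Z, SZ)), mul(Z, mul(add(Z, SSSZ), add(Z, SZ))))))))
  step 27: S(S(S(S(add(add(add(Z, SZ), mul(SZ, add(Z, SZ))), mul(Z, mul(add(Z, SSSZ), add(Z, SZ))))))))
  step 28: S(S(S(S(add(add(SZ, mul(SZ, add(Z, SZ))), mul(Z, mul(add(Z, SSSZ), add(Z, SZ))))))))
  step 29: S(S(S(S(add(S(add(Z, mul(SZ, add(Z, SZ)))), mul(Z, mul(add(Z, SSSZ), add(Z, SZ))))))))
  step 30: S(S(S(S(S(add(add(Z, mul(SZ, add(Z, SZ))), mul(Z, mul(add(Z, SSSZ), add(Z, SZ)))))))))
  step 31: S(S(S(S(S(add(mul(SZ, add(Z, SZ)), mul(Z, mul(add(Z, SSSZ), add(Z, SZ)))))))))
  step 32: S(S(S(S(S(add(add(add(Z, SZ), mul(Z, add(Z, SZ))), mul(Z, mul(add(Z, SSSZ), add(Z, SZ)))))))))
  step 33: S(S(S(S(S(add(add(SZ, mul(Z, add(Z, SZ))), mul(Z, mul(add(Z, SSSZ), add(Z, SZ)))))))))
  step 34: S(S(S(S(S(add(S(add(Z, mul(Z, add(Z, SZ)))), mul(Z, mul(add(Z, SSSZ), add(Z, SZ)))))))))
  step 35: S(S(S(S(S(S(add(add(Z, mul(Z, add(Z, SZ))), mul(Z, mul(add(Z, SSSZ), add(Z, SZ))))))))))
  step 36: S(S(S(S(S(S(add(mul(Z, add(Z, SZ)), mul(Z, mul(add(Z, SSSZ), add(Z, SZ))))))))))
  step 37: S(S(S(S(S(S(add(Z, mul(Z, mul(add(Z, SSSZ), add(Z, SZ))))))))))
  step 38: S(S(S(S(S(S(mul(Z, mul(add(Z, SSSZ), add(Z, SZ)))))))))
  step 39: S^6(Z)

Term B:
  start: mul(SZ, add(SSZ, SZ))
  step 1: add(add(SSZ, SZ), mul(Z, add(SSZ, SZ)))
  step 2: add(S(add(SZ, SZ)), mul(Z, add(SSZ, SZ)))
  step 3: S(add(add(SZ, SZ), mul(Z, add(SSZ, SZ))))
  step 4: S(add(S(add(Z, SZ)), mul(Z, add(SSZ, SZ))))
  step 5: S(S(add(add(Z, SZ), mul(Z, add(SSZ, SZ)))))
  step 6: S(S(add(SZ, mul(Z, add(SSZ, SZ)))))
  step 7: S(S(S(add(Z, mul(Z, add(SSZ, SZ))))))
  step 8: S(S(S(mul(Z, add(SSZ, SZ)))))
  step 9: SSSZ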